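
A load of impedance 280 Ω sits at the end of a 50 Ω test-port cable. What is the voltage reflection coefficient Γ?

Γ = 0.697

Γ = (Z_L − Z_0)/(Z_L + Z_0) = (280 − 50)/(280 + 50) = 230/330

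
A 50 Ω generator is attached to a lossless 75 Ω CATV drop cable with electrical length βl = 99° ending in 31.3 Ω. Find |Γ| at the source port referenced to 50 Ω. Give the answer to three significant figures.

tan(βl) = -6.31
Z_in = Z_0·(Z_L + jZ_0·tanβl)/(Z_0 + jZ_L·tanβl) = 161 − j49.2 Ω
Γ_s = (Z_in − Z_s)/(Z_in + Z_s) = (111 − j49.2)/(211 − j49.2), |Γ_s| = 0.56

|Γ| ≈ 0.56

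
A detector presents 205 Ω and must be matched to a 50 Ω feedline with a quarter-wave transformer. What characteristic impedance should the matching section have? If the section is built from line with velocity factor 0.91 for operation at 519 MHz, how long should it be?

Z_qwt ≈ 101 Ω; length ≈ 13.2 cm

Z_qwt = √(Z_0·R_L) = √(50 × 205) = √10250
λ = 0.91·c/f = 0.526 m, so l = λ/4 = 0.132 m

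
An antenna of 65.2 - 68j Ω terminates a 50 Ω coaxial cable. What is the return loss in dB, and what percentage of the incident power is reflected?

Γ = (15.2 − j68)/(115.2 − j68), |Γ| = 0.521
RL = −20·log₁₀(0.521) = 5.67 dB
P_refl/P_inc = |Γ|² = 0.271

RL ≈ 5.67 dB; 27.1% of incident power reflected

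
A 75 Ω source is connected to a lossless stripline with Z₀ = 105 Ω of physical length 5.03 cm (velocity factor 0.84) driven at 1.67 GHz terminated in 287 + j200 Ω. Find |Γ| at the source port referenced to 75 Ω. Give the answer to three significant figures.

λ = v/f = 0.84·c / 1.67 GHz = 0.151 m
βl = 2π·l/λ = 2π × 0.333 = 120°
tan(βl) = -1.73
Z_in = Z_0·(Z_L + jZ_0·tanβl)/(Z_0 + jZ_L·tanβl) = 28.1 + j35.1 Ω
Γ_s = (Z_in − Z_s)/(Z_in + Z_s) = (-46.9 + j35.1)/(103 + j35.1), |Γ_s| = 0.538

|Γ| ≈ 0.538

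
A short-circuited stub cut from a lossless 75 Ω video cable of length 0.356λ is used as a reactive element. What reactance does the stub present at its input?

X_in ≈ -95.4 Ω (capacitive)

βl = 2π × 0.356 = 128°
tan(βl) = -1.27
For a short-circuited stub, Z_in = jZ_0·tan(βl)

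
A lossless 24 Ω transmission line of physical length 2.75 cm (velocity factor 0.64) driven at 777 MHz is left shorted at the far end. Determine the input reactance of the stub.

X_in ≈ 20.2 Ω (inductive)

λ = v/f = 0.64·c / 777 MHz = 0.247 m
βl = 2π·l/λ = 2π × 0.111 = 40.1°
tan(βl) = 0.841
For a shorted stub, Z_in = jZ_0·tan(βl)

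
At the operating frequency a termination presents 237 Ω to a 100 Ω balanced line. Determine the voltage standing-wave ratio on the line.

Γ = (237 − 100)/(237 + 100) = 0.407
VSWR = (1 + 0.407)/(1 − 0.407)

VSWR ≈ 2.37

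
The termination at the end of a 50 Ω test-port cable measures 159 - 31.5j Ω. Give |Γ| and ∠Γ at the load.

Γ ≈ 0.537 ∠ -7.55°

Γ = (Z_L − Z_0)/(Z_L + Z_0) = (109 − j31.5)/(209 − j31.5)
|Γ| = 113/211 = 0.537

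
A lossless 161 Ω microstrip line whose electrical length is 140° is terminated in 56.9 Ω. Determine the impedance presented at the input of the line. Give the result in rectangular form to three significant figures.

tan(βl) = tan(140°) = -0.839
Z_in = Z_0·(Z_L + jZ_0·tanβl)/(Z_0 + jZ_L·tanβl)
     = 161·(56.9 − j135)/(161 − j47.7)

Z_in ≈ 89.1 − j109 Ω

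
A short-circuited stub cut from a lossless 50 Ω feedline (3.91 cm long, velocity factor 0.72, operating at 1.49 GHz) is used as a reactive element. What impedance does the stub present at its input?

λ = v/f = 0.72·c / 1.49 GHz = 0.145 m
βl = 2π·l/λ = 2π × 0.27 = 97.1°
tan(βl) = -8.03
For a short-circuited stub, Z_in = jZ_0·tan(βl)

Z_in ≈ −j402 Ω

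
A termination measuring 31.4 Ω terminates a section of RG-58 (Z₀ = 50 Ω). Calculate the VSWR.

Γ = (31.4 − 50)/(31.4 + 50) = -0.229
VSWR = (1 + 0.229)/(1 − 0.229)

VSWR ≈ 1.59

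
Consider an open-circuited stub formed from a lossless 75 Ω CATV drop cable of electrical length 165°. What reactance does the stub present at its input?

X_in ≈ 280 Ω (inductive)

tan(βl) = -0.268
For an open-circuited stub, Z_in = −jZ_0·cot(βl) = −jZ_0/tan(βl)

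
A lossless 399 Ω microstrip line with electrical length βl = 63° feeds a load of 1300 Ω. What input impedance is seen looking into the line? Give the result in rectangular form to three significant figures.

tan(βl) = tan(63°) = 1.96
Z_in = Z_0·(Z_L + jZ_0·tanβl)/(Z_0 + jZ_L·tanβl)
     = 399·(1300 + j783)/(399 + j2550)

Z_in ≈ 151 − j180 Ω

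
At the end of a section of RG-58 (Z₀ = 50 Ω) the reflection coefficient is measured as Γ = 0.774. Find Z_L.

Z_L ≈ 392 Ω

Z_L = Z_0·(1 + Γ)/(1 − Γ) = 50·(1.77)/(0.226)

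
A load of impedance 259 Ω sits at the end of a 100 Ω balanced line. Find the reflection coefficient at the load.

Γ = 0.443

Γ = (Z_L − Z_0)/(Z_L + Z_0) = (259 − 100)/(259 + 100) = 159/359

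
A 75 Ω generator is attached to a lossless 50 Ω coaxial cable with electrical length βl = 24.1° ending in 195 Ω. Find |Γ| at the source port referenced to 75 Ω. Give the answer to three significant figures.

tan(βl) = 0.447
Z_in = Z_0·(Z_L + jZ_0·tanβl)/(Z_0 + jZ_L·tanβl) = 57.9 − j78.6 Ω
Γ_s = (Z_in − Z_s)/(Z_in + Z_s) = (-17.1 − j78.6)/(133 − j78.6), |Γ_s| = 0.521

|Γ| ≈ 0.521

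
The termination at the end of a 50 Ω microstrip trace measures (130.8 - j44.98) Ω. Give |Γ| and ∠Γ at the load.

Γ ≈ 0.496 ∠ -15.1°

Γ = (Z_L − Z_0)/(Z_L + Z_0) = (80.8 − j44.98)/(180.8 − j44.98)
|Γ| = 92.5/186 = 0.496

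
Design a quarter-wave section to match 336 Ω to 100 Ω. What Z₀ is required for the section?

Z_qwt = √(Z_0·R_L) = √(100 × 336) = √33600

Z_qwt ≈ 183 Ω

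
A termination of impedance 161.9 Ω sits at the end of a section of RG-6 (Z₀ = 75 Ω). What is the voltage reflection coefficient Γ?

Γ = 0.367

Γ = (Z_L − Z_0)/(Z_L + Z_0) = (161.9 − 75)/(161.9 + 75) = 86.9/236.9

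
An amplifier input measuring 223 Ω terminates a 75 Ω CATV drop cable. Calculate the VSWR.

VSWR ≈ 2.97

For a purely resistive load, VSWR = R_L/Z_0 or Z_0/R_L (whichever > 1) = 223/75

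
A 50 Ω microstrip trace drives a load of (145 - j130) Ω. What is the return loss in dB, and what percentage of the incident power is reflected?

RL ≈ 3.26 dB; 47.2% of incident power reflected

Γ = (95 − j130)/(195 − j130), |Γ| = 0.687
RL = −20·log₁₀(0.687) = 3.26 dB
P_refl/P_inc = |Γ|² = 0.472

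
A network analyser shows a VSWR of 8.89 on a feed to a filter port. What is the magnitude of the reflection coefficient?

|Γ| ≈ 0.798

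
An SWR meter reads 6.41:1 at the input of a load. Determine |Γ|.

|Γ| = (S − 1)/(S + 1) = (6.41 − 1)/(6.41 + 1) = 5.41/7.41

|Γ| ≈ 0.73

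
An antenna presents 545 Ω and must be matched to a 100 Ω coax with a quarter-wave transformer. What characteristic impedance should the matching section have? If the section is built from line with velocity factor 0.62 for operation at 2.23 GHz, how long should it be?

Z_qwt ≈ 233 Ω; length ≈ 2.09 cm

Z_qwt = √(Z_0·R_L) = √(100 × 545) = √54500
λ = 0.62·c/f = 0.0834 m, so l = λ/4 = 0.0209 m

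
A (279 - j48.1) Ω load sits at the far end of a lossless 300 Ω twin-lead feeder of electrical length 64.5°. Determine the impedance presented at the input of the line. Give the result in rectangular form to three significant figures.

tan(βl) = tan(64.5°) = 2.1
Z_in = Z_0·(Z_L + jZ_0·tanβl)/(Z_0 + jZ_L·tanβl)
     = 300·(279 + j581)/(401 + j585)

Z_in ≈ 269 + j41.5 Ω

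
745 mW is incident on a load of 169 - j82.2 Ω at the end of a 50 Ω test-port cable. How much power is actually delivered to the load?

|Γ| = |(119 − j82.2)/(219 − j82.2)| = 0.618
|Γ|² = 0.382
P_refl = |Γ|²·P_inc = 285 mW, P_del = (1 − |Γ|²)·P_inc = 460 mW

P_delivered ≈ 460 mW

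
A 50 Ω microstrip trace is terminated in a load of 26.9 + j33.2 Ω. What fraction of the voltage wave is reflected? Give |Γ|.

|Γ| ≈ 0.483

Γ = (Z_L − Z_0)/(Z_L + Z_0) = (-23.1 + j33.2)/(76.9 + j33.2)
|Γ| = 40.4/83.8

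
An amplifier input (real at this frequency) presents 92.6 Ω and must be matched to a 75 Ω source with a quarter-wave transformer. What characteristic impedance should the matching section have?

Z_qwt = √(Z_0·R_L) = √(75 × 92.6) = √6945

Z_qwt ≈ 83.3 Ω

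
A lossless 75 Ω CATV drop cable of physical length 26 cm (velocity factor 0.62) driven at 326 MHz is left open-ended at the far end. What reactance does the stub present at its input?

λ = v/f = 0.62·c / 326 MHz = 0.571 m
βl = 2π·l/λ = 2π × 0.456 = 164°
tan(βl) = -0.286
For an open-ended stub, Z_in = −jZ_0·cot(βl) = −jZ_0/tan(βl)

X_in ≈ 262 Ω (inductive)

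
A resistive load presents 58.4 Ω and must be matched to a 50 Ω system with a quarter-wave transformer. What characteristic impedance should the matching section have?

Z_qwt ≈ 54 Ω

Z_qwt = √(Z_0·R_L) = √(50 × 58.4) = √2920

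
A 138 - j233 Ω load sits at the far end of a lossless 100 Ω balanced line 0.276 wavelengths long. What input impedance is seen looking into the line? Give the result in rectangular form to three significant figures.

βl = 2π × 0.276 = 99.4°
tan(βl) = tan(99.4°) = -6.07
Z_in = Z_0·(Z_L + jZ_0·tanβl)/(Z_0 + jZ_L·tanβl)
     = 100·(138 − j840)/(-1310 − j837)

Z_in ≈ 21.5 + j50.2 Ω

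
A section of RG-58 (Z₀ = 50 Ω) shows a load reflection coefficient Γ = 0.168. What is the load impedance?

Z_L = Z_0·(1 + Γ)/(1 − Γ) = 50·(1.17)/(0.832)

Z_L ≈ 70.2 Ω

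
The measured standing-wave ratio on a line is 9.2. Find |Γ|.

|Γ| ≈ 0.804

|Γ| = (S − 1)/(S + 1) = (9.2 − 1)/(9.2 + 1) = 8.2/10.2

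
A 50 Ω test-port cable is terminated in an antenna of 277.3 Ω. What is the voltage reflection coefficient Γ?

Γ = 0.694

Γ = (Z_L − Z_0)/(Z_L + Z_0) = (277.3 − 50)/(277.3 + 50) = 227.3/327.3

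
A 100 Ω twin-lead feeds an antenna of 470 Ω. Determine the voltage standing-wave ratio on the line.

VSWR ≈ 4.7

For a purely resistive load, VSWR = R_L/Z_0 or Z_0/R_L (whichever > 1) = 470/100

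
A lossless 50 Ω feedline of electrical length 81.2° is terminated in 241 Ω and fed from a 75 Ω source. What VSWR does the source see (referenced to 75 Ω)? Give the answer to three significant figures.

tan(βl) = 6.46
Z_in = Z_0·(Z_L + jZ_0·tanβl)/(Z_0 + jZ_L·tanβl) = 10.6 − j7.4 Ω
Γ_s = (Z_in − Z_s)/(Z_in + Z_s) = (-64.4 − j7.4)/(85.6 − j7.4), |Γ_s| = 0.754
VSWR = (1 + |Γ_s|)/(1 − |Γ_s|)

VSWR ≈ 7.14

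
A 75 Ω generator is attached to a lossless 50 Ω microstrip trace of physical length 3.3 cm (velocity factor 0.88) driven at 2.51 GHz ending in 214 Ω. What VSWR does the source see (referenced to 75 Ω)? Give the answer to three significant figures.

λ = v/f = 0.88·c / 2.51 GHz = 0.105 m
βl = 2π·l/λ = 2π × 0.314 = 113°
tan(βl) = -2.36
Z_in = Z_0·(Z_L + jZ_0·tanβl)/(Z_0 + jZ_L·tanβl) = 13.6 + j19.8 Ω
Γ_s = (Z_in − Z_s)/(Z_in + Z_s) = (-61.4 + j19.8)/(88.6 + j19.8), |Γ_s| = 0.71
VSWR = (1 + |Γ_s|)/(1 − |Γ_s|)

VSWR ≈ 5.89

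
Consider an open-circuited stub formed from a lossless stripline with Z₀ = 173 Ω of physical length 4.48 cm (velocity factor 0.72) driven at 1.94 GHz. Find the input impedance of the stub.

Z_in ≈ +j246 Ω

λ = v/f = 0.72·c / 1.94 GHz = 0.111 m
βl = 2π·l/λ = 2π × 0.402 = 145°
tan(βl) = -0.704
For an open-circuited stub, Z_in = −jZ_0·cot(βl) = −jZ_0/tan(βl)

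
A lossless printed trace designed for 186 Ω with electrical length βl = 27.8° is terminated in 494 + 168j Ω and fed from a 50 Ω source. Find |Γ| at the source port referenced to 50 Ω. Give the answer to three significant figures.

|Γ| ≈ 0.819

tan(βl) = 0.527
Z_in = Z_0·(Z_L + jZ_0·tanβl)/(Z_0 + jZ_L·tanβl) = 282 − j247 Ω
Γ_s = (Z_in − Z_s)/(Z_in + Z_s) = (232 − j247)/(332 − j247), |Γ_s| = 0.819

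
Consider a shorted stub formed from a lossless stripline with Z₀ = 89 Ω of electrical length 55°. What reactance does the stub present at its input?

tan(βl) = 1.43
For a shorted stub, Z_in = jZ_0·tan(βl)

X_in ≈ 127 Ω (inductive)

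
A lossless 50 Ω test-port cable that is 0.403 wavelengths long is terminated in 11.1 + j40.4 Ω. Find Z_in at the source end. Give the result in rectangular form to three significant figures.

βl = 2π × 0.403 = 145°
tan(βl) = tan(145°) = -0.698
Z_in = Z_0·(Z_L + jZ_0·tanβl)/(Z_0 + jZ_L·tanβl)
     = 50·(11.1 + j5.49)/(78.2 − j7.75)

Z_in ≈ 6.68 + j4.17 Ω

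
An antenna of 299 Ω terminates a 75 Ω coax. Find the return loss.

RL ≈ 4.45 dB

Γ = (299 − 75)/(299 + 75) = 0.599
RL = −20·log₁₀|Γ| = −20·log₁₀(0.599)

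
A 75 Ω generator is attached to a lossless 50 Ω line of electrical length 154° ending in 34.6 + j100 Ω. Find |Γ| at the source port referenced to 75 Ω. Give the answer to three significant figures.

|Γ| ≈ 0.801

tan(βl) = -0.488
Z_in = Z_0·(Z_L + jZ_0·tanβl)/(Z_0 + jZ_L·tanβl) = 10.7 + j40.1 Ω
Γ_s = (Z_in − Z_s)/(Z_in + Z_s) = (-64.3 + j40.1)/(85.7 + j40.1), |Γ_s| = 0.801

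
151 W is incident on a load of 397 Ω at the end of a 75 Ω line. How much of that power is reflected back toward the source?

P_reflected ≈ 70.3 W

Γ = (397 − 75)/(397 + 75) = 0.682
|Γ|² = 0.465
P_refl = |Γ|²·P_inc = 70.3 W, P_del = (1 − |Γ|²)·P_inc = 80.7 W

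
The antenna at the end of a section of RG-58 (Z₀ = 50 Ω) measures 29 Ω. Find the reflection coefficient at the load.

Γ = (Z_L − Z_0)/(Z_L + Z_0) = (29 − 50)/(29 + 50) = -21/79

Γ = -0.266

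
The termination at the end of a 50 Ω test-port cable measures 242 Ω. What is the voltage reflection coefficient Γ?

Γ = (Z_L − Z_0)/(Z_L + Z_0) = (242 − 50)/(242 + 50) = 192/292

Γ = 0.658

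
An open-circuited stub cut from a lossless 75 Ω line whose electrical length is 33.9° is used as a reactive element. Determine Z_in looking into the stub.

tan(βl) = 0.672
For an open-circuited stub, Z_in = −jZ_0·cot(βl) = −jZ_0/tan(βl)

Z_in ≈ −j112 Ω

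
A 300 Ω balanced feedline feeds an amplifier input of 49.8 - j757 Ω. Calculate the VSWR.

Γ = (Z_L − Z_0)/(Z_L + Z_0) = (-250.2 − j757)/(349.8 − j757)
|Γ| = 797/834 = 0.956
VSWR = (1 + |Γ|)/(1 − |Γ|) = 1.96/0.0439

VSWR ≈ 44.5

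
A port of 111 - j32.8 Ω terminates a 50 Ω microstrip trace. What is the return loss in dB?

RL ≈ 7.5 dB

Γ = (61 − j32.8)/(161 − j32.8), |Γ| = 0.422
RL = −20·log₁₀|Γ| = −20·log₁₀(0.422)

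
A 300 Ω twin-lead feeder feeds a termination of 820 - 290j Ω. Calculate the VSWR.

VSWR ≈ 3.12

Γ = (Z_L − Z_0)/(Z_L + Z_0) = (520 − j290)/(1120 − j290)
|Γ| = 595/1160 = 0.515
VSWR = (1 + |Γ|)/(1 − |Γ|) = 1.51/0.485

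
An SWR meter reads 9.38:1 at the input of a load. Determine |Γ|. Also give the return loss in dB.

|Γ| = (S − 1)/(S + 1) = (9.38 − 1)/(9.38 + 1) = 8.38/10.4
RL = −20·log₁₀|Γ| = −20·log₁₀(0.807)

|Γ| ≈ 0.807; return loss ≈ 1.86 dB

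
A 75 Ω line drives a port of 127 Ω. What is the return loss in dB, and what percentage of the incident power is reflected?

Γ = (127 − 75)/(127 + 75) = 0.257
RL = −20·log₁₀(0.257) = 11.8 dB
P_refl/P_inc = |Γ|² = 0.0663

RL ≈ 11.8 dB; 6.63% of incident power reflected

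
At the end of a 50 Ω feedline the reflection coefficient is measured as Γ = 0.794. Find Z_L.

Z_L ≈ 435 Ω

Z_L = Z_0·(1 + Γ)/(1 − Γ) = 50·(1.79)/(0.206)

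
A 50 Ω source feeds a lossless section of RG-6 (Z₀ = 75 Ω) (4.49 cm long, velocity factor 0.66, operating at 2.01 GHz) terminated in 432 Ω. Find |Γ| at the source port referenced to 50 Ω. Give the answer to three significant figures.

|Γ| ≈ 0.785

λ = v/f = 0.66·c / 2.01 GHz = 0.0985 m
βl = 2π·l/λ = 2π × 0.456 = 164°
tan(βl) = -0.285
Z_in = Z_0·(Z_L + jZ_0·tanβl)/(Z_0 + jZ_L·tanβl) = 126 + j186 Ω
Γ_s = (Z_in − Z_s)/(Z_in + Z_s) = (76.4 + j186)/(176 + j186), |Γ_s| = 0.785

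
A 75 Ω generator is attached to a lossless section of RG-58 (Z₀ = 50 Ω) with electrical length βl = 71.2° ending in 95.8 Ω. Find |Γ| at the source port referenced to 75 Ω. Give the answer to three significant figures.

|Γ| ≈ 0.465

tan(βl) = 2.94
Z_in = Z_0·(Z_L + jZ_0·tanβl)/(Z_0 + jZ_L·tanβl) = 28.2 − j12 Ω
Γ_s = (Z_in − Z_s)/(Z_in + Z_s) = (-46.8 − j12)/(103 − j12), |Γ_s| = 0.465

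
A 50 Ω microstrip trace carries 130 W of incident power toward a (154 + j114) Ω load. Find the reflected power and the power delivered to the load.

|Γ| = |(104 + j114)/(204 + j114)| = 0.66
|Γ|² = 0.436
P_refl = |Γ|²·P_inc = 56.7 W, P_del = (1 − |Γ|²)·P_inc = 73.3 W

P_reflected ≈ 56.7 W; P_delivered ≈ 73.3 W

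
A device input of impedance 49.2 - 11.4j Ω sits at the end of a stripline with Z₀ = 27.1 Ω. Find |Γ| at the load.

Γ = (Z_L − Z_0)/(Z_L + Z_0) = (22.1 − j11.4)/(76.3 − j11.4)
|Γ| = 24.9/77.1

|Γ| ≈ 0.322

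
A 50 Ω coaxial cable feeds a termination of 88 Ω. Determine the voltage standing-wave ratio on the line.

VSWR ≈ 1.76

Γ = (88 − 50)/(88 + 50) = 0.275
VSWR = (1 + 0.275)/(1 − 0.275)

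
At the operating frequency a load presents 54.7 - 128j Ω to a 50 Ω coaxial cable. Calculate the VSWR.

VSWR ≈ 7.87

Γ = (Z_L − Z_0)/(Z_L + Z_0) = (4.7 − j128)/(104.7 − j128)
|Γ| = 128/165 = 0.775
VSWR = (1 + |Γ|)/(1 − |Γ|) = 1.77/0.225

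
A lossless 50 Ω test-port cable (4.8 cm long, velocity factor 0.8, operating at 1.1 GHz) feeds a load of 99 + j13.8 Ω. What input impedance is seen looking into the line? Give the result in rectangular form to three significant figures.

Z_in ≈ 26.1 − j10.7 Ω

λ = v/f = 0.8·c / 1.1 GHz = 0.218 m
βl = 2π·l/λ = 2π × 0.22 = 79.2°
tan(βl) = tan(79.2°) = 5.24
Z_in = Z_0·(Z_L + jZ_0·tanβl)/(Z_0 + jZ_L·tanβl)
     = 50·(99 + j276)/(-22.3 + j519)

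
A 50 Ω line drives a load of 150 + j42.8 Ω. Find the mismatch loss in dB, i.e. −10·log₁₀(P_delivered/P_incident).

Γ = (100 + j42.8)/(200 + j42.8), |Γ| = 0.532
|Γ|² = 0.283, so P_del/P_inc = 1 − |Γ|² = 0.717
ML = −10·log₁₀(1 − |Γ|²)

mismatch loss ≈ 1.44 dB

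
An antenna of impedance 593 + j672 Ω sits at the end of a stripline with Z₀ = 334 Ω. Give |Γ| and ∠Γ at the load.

Γ ≈ 0.629 ∠ 33°

Γ = (Z_L − Z_0)/(Z_L + Z_0) = (259 + j672)/(927 + j672)
|Γ| = 720/1140 = 0.629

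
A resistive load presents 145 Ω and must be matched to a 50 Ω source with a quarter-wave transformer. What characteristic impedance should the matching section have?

Z_qwt = √(Z_0·R_L) = √(50 × 145) = √7250

Z_qwt ≈ 85.1 Ω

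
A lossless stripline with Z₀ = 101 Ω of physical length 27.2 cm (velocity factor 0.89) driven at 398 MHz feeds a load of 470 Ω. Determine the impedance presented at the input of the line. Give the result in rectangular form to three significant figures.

Z_in ≈ 62.9 + j130 Ω

λ = v/f = 0.89·c / 398 MHz = 0.671 m
βl = 2π·l/λ = 2π × 0.405 = 146°
tan(βl) = tan(146°) = -0.675
Z_in = Z_0·(Z_L + jZ_0·tanβl)/(Z_0 + jZ_L·tanβl)
     = 101·(470 − j68.2)/(101 − j317)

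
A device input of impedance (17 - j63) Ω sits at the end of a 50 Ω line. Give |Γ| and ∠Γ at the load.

Γ = (Z_L − Z_0)/(Z_L + Z_0) = (-33 − j63)/(67 − j63)
|Γ| = 71.1/92 = 0.773

Γ ≈ 0.773 ∠ -74.4°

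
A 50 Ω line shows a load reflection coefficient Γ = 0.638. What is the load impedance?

Z_L ≈ 226 Ω

Z_L = Z_0·(1 + Γ)/(1 − Γ) = 50·(1.64)/(0.362)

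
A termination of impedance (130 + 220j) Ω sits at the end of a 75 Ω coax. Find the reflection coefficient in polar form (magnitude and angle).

Γ ≈ 0.754 ∠ 28.9°

Γ = (Z_L − Z_0)/(Z_L + Z_0) = (55 + j220)/(205 + j220)
|Γ| = 227/301 = 0.754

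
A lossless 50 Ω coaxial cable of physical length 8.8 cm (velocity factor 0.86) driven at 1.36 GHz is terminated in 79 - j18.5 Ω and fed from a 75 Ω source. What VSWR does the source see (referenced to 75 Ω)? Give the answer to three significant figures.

λ = v/f = 0.86·c / 1.36 GHz = 0.19 m
βl = 2π·l/λ = 2π × 0.464 = 167°
tan(βl) = -0.231
Z_in = Z_0·(Z_L + jZ_0·tanβl)/(Z_0 + jZ_L·tanβl) = 85.8 + j1.39 Ω
Γ_s = (Z_in − Z_s)/(Z_in + Z_s) = (10.8 + j1.39)/(161 + j1.39), |Γ_s| = 0.0679
VSWR = (1 + |Γ_s|)/(1 − |Γ_s|)

VSWR ≈ 1.15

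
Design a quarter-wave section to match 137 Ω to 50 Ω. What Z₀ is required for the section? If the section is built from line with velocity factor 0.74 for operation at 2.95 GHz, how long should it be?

Z_qwt ≈ 82.8 Ω; length ≈ 1.88 cm

Z_qwt = √(Z_0·R_L) = √(50 × 137) = √6850
λ = 0.74·c/f = 0.0753 m, so l = λ/4 = 0.0188 m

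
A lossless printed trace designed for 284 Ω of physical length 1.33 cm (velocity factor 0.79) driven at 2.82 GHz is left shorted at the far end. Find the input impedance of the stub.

Z_in ≈ +j437 Ω

λ = v/f = 0.79·c / 2.82 GHz = 0.084 m
βl = 2π·l/λ = 2π × 0.158 = 57°
tan(βl) = 1.54
For a shorted stub, Z_in = jZ_0·tan(βl)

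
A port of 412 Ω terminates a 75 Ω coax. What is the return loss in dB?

RL ≈ 3.2 dB

Γ = (412 − 75)/(412 + 75) = 0.692
RL = −20·log₁₀|Γ| = −20·log₁₀(0.692)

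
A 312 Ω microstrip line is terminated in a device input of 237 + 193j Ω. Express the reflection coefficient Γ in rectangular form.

Γ = (Z_L − Z_0)/(Z_L + Z_0) = (-75 + j193)/(549 + j193)

Γ ≈ -0.0116 + j0.356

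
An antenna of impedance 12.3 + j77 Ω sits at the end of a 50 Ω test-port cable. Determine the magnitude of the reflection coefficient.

Γ = (Z_L − Z_0)/(Z_L + Z_0) = (-37.7 + j77)/(62.3 + j77)
|Γ| = 85.7/99

|Γ| ≈ 0.866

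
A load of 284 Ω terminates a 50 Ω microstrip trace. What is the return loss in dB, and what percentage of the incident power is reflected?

Γ = (284 − 50)/(284 + 50) = 0.701
RL = −20·log₁₀(0.701) = 3.09 dB
P_refl/P_inc = |Γ|² = 0.491

RL ≈ 3.09 dB; 49.1% of incident power reflected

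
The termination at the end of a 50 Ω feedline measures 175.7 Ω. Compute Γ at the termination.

Γ = (Z_L − Z_0)/(Z_L + Z_0) = (175.7 − 50)/(175.7 + 50) = 125.7/225.7

Γ = 0.557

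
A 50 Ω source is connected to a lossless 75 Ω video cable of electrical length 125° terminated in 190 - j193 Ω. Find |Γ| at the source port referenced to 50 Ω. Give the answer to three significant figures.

tan(βl) = -1.43
Z_in = Z_0·(Z_L + jZ_0·tanβl)/(Z_0 + jZ_L·tanβl) = 28.5 + j73.6 Ω
Γ_s = (Z_in − Z_s)/(Z_in + Z_s) = (-21.5 + j73.6)/(78.5 + j73.6), |Γ_s| = 0.712

|Γ| ≈ 0.712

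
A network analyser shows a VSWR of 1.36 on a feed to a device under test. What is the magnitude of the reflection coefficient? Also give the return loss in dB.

|Γ| ≈ 0.153; return loss ≈ 16.3 dB

|Γ| = (S − 1)/(S + 1) = (1.36 − 1)/(1.36 + 1) = 0.36/2.36
RL = −20·log₁₀|Γ| = −20·log₁₀(0.153)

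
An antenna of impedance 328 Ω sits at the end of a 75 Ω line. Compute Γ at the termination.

Γ = 0.628

Γ = (Z_L − Z_0)/(Z_L + Z_0) = (328 − 75)/(328 + 75) = 253/403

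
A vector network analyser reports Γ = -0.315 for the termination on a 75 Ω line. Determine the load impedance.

Z_L = Z_0·(1 + Γ)/(1 − Γ) = 75·(0.685)/(1.31)

Z_L ≈ 39.1 Ω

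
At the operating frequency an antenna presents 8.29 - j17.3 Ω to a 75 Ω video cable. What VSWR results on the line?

VSWR ≈ 9.53

Γ = (Z_L − Z_0)/(Z_L + Z_0) = (-66.71 − j17.3)/(83.29 − j17.3)
|Γ| = 68.9/85.1 = 0.81
VSWR = (1 + |Γ|)/(1 − |Γ|) = 1.81/0.19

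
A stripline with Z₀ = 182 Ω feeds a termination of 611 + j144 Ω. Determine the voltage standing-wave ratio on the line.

VSWR ≈ 3.56

Γ = (Z_L − Z_0)/(Z_L + Z_0) = (429 + j144)/(793 + j144)
|Γ| = 453/806 = 0.561
VSWR = (1 + |Γ|)/(1 − |Γ|) = 1.56/0.439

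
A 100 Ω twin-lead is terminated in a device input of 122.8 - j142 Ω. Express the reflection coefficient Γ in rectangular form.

Γ ≈ 0.362 − j0.407

Γ = (Z_L − Z_0)/(Z_L + Z_0) = (22.8 − j142)/(222.8 − j142)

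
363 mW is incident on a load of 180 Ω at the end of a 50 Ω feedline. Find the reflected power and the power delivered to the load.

Γ = (180 − 50)/(180 + 50) = 0.565
|Γ|² = 0.319
P_refl = |Γ|²·P_inc = 116 mW, P_del = (1 − |Γ|²)·P_inc = 247 mW

P_reflected ≈ 116 mW; P_delivered ≈ 247 mW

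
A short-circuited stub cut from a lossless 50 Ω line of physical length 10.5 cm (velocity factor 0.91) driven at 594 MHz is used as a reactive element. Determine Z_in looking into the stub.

Z_in ≈ +j367 Ω

λ = v/f = 0.91·c / 594 MHz = 0.46 m
βl = 2π·l/λ = 2π × 0.228 = 82.2°
tan(βl) = 7.34
For a short-circuited stub, Z_in = jZ_0·tan(βl)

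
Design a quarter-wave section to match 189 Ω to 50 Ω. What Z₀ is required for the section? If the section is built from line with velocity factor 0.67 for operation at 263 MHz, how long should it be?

Z_qwt ≈ 97.2 Ω; length ≈ 19.1 cm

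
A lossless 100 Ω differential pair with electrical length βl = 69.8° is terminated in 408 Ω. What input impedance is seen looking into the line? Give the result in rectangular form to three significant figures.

Z_in ≈ 27.6 − j34.3 Ω

tan(βl) = tan(69.8°) = 2.72
Z_in = Z_0·(Z_L + jZ_0·tanβl)/(Z_0 + jZ_L·tanβl)
     = 100·(408 + j272)/(100 + j1110)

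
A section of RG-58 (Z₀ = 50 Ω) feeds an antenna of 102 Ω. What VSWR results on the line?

Γ = (102 − 50)/(102 + 50) = 0.342
VSWR = (1 + 0.342)/(1 − 0.342)

VSWR ≈ 2.04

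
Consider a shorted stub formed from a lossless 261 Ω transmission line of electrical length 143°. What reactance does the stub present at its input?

tan(βl) = -0.754
For a shorted stub, Z_in = jZ_0·tan(βl)

X_in ≈ -197 Ω (capacitive)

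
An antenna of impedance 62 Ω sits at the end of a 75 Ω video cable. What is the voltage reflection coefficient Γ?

Γ = (Z_L − Z_0)/(Z_L + Z_0) = (62 − 75)/(62 + 75) = -13/137

Γ = -0.0949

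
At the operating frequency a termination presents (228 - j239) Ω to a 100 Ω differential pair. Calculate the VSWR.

Γ = (Z_L − Z_0)/(Z_L + Z_0) = (128 − j239)/(328 − j239)
|Γ| = 271/406 = 0.668
VSWR = (1 + |Γ|)/(1 − |Γ|) = 1.67/0.332

VSWR ≈ 5.02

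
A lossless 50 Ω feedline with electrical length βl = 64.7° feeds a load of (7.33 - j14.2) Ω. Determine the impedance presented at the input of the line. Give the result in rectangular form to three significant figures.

tan(βl) = tan(64.7°) = 2.12
Z_in = Z_0·(Z_L + jZ_0·tanβl)/(Z_0 + jZ_L·tanβl)
     = 50·(7.33 + j91.6)/(80 + j15.5)

Z_in ≈ 15.1 + j54.3 Ω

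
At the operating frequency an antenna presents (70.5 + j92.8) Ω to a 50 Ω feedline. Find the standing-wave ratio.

VSWR ≈ 4.33

Γ = (Z_L − Z_0)/(Z_L + Z_0) = (20.5 + j92.8)/(120.5 + j92.8)
|Γ| = 95/152 = 0.625
VSWR = (1 + |Γ|)/(1 − |Γ|) = 1.62/0.375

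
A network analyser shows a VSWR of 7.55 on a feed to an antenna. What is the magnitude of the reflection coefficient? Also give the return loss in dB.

|Γ| ≈ 0.766; return loss ≈ 2.31 dB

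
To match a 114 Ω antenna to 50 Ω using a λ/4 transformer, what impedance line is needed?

Z_qwt = √(Z_0·R_L) = √(50 × 114) = √5700

Z_qwt ≈ 75.5 Ω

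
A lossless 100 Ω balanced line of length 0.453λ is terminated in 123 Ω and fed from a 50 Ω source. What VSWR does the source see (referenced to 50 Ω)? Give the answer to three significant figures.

VSWR ≈ 2.4

βl = 2π × 0.453 = 163°
tan(βl) = -0.304
Z_in = Z_0·(Z_L + jZ_0·tanβl)/(Z_0 + jZ_L·tanβl) = 118 + j13.7 Ω
Γ_s = (Z_in − Z_s)/(Z_in + Z_s) = (67.9 + j13.7)/(168 + j13.7), |Γ_s| = 0.411
VSWR = (1 + |Γ_s|)/(1 − |Γ_s|)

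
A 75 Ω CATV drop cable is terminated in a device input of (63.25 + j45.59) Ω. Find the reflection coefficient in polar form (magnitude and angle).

Γ = (Z_L − Z_0)/(Z_L + Z_0) = (-11.75 + j45.59)/(138.2 + j45.59)
|Γ| = 47.1/146 = 0.323

Γ ≈ 0.323 ∠ 86.2°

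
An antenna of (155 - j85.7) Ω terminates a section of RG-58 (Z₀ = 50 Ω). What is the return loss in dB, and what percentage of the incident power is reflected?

RL ≈ 4.29 dB; 37.2% of incident power reflected

Γ = (105 − j85.7)/(205 − j85.7), |Γ| = 0.61
RL = −20·log₁₀(0.61) = 4.29 dB
P_refl/P_inc = |Γ|² = 0.372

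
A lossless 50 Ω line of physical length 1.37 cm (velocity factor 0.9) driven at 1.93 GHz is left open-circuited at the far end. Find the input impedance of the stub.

λ = v/f = 0.9·c / 1.93 GHz = 0.14 m
βl = 2π·l/λ = 2π × 0.0979 = 35.3°
tan(βl) = 0.707
For an open-circuited stub, Z_in = −jZ_0·cot(βl) = −jZ_0/tan(βl)

Z_in ≈ −j70.7 Ω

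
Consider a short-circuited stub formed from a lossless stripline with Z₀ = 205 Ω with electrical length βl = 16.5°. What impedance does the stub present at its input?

tan(βl) = 0.296
For a short-circuited stub, Z_in = jZ_0·tan(βl)

Z_in ≈ +j60.7 Ω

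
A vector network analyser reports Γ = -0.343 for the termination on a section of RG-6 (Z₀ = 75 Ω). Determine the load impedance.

Z_L = Z_0·(1 + Γ)/(1 − Γ) = 75·(0.657)/(1.34)

Z_L ≈ 36.7 Ω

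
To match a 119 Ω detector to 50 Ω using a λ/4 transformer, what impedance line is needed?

Z_qwt = √(Z_0·R_L) = √(50 × 119) = √5950

Z_qwt ≈ 77.1 Ω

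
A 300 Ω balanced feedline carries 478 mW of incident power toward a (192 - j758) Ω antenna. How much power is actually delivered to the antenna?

P_delivered ≈ 135 mW

|Γ| = |(-108 − j758)/(492 − j758)| = 0.847
|Γ|² = 0.718
P_refl = |Γ|²·P_inc = 343 mW, P_del = (1 − |Γ|²)·P_inc = 135 mW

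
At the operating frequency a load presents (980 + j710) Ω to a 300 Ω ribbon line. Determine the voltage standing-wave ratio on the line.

Γ = (Z_L − Z_0)/(Z_L + Z_0) = (680 + j710)/(1280 + j710)
|Γ| = 983/1460 = 0.672
VSWR = (1 + |Γ|)/(1 − |Γ|) = 1.67/0.328

VSWR ≈ 5.09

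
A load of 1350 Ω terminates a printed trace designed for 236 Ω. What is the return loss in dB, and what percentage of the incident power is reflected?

Γ = (1350 − 236)/(1350 + 236) = 0.702
RL = −20·log₁₀(0.702) = 3.07 dB
P_refl/P_inc = |Γ|² = 0.493

RL ≈ 3.07 dB; 49.3% of incident power reflected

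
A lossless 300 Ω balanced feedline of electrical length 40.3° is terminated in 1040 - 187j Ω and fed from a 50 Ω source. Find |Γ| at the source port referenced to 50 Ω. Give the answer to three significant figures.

tan(βl) = 0.848
Z_in = Z_0·(Z_L + jZ_0·tanβl)/(Z_0 + jZ_L·tanβl) = 163 − j269 Ω
Γ_s = (Z_in − Z_s)/(Z_in + Z_s) = (113 − j269)/(213 − j269), |Γ_s| = 0.85

|Γ| ≈ 0.85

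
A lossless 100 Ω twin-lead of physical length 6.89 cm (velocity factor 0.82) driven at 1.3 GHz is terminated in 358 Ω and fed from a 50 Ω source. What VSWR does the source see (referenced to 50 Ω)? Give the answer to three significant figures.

VSWR ≈ 4.25

λ = v/f = 0.82·c / 1.3 GHz = 0.189 m
βl = 2π·l/λ = 2π × 0.364 = 131°
tan(βl) = -1.15
Z_in = Z_0·(Z_L + jZ_0·tanβl)/(Z_0 + jZ_L·tanβl) = 46.4 + j75.9 Ω
Γ_s = (Z_in − Z_s)/(Z_in + Z_s) = (-3.59 + j75.9)/(96.4 + j75.9), |Γ_s| = 0.619
VSWR = (1 + |Γ_s|)/(1 − |Γ_s|)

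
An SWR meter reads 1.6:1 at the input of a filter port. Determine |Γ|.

|Γ| = (S − 1)/(S + 1) = (1.6 − 1)/(1.6 + 1) = 0.6/2.6

|Γ| ≈ 0.231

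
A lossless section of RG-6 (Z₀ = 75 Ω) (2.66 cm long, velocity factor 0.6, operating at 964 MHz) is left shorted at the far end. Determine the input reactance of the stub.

X_in ≈ 93.6 Ω (inductive)

λ = v/f = 0.6·c / 964 MHz = 0.187 m
βl = 2π·l/λ = 2π × 0.142 = 51.3°
tan(βl) = 1.25
For a shorted stub, Z_in = jZ_0·tan(βl)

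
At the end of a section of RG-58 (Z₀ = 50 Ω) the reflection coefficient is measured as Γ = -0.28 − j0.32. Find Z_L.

Z_L = Z_0·(1 + Γ)/(1 − Γ) = 50·(0.72 − j0.32)/(1.28 + j0.32)

Z_L ≈ 23.5 − j18.4 Ω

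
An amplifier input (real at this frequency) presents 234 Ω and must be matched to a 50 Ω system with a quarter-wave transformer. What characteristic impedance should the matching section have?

Z_qwt ≈ 108 Ω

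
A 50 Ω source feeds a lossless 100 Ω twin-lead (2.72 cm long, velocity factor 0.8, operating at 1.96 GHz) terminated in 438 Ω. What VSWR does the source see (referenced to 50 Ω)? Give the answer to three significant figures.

VSWR ≈ 2.42

λ = v/f = 0.8·c / 1.96 GHz = 0.122 m
βl = 2π·l/λ = 2π × 0.222 = 80°
tan(βl) = 5.65
Z_in = Z_0·(Z_L + jZ_0·tanβl)/(Z_0 + jZ_L·tanβl) = 23.5 − j16.7 Ω
Γ_s = (Z_in − Z_s)/(Z_in + Z_s) = (-26.5 − j16.7)/(73.5 − j16.7), |Γ_s| = 0.416
VSWR = (1 + |Γ_s|)/(1 − |Γ_s|)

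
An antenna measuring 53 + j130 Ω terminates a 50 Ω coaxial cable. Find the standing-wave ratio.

VSWR ≈ 8.26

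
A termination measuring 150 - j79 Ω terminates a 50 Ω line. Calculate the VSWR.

Γ = (Z_L − Z_0)/(Z_L + Z_0) = (100 − j79)/(200 − j79)
|Γ| = 127/215 = 0.593
VSWR = (1 + |Γ|)/(1 − |Γ|) = 1.59/0.407

VSWR ≈ 3.91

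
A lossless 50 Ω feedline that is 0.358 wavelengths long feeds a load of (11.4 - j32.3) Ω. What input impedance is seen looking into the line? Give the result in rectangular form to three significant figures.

Z_in ≈ 242 − j130 Ω

βl = 2π × 0.358 = 129°
tan(βl) = tan(129°) = -1.24
Z_in = Z_0·(Z_L + jZ_0·tanβl)/(Z_0 + jZ_L·tanβl)
     = 50·(11.4 − j94.3)/(9.94 − j14.1)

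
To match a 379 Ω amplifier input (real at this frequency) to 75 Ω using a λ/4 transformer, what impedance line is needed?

Z_qwt ≈ 169 Ω

Z_qwt = √(Z_0·R_L) = √(75 × 379) = √28420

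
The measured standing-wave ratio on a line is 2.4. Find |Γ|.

|Γ| ≈ 0.412

|Γ| = (S − 1)/(S + 1) = (2.4 − 1)/(2.4 + 1) = 1.4/3.4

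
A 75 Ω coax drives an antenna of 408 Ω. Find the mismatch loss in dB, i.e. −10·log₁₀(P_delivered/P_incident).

mismatch loss ≈ 2.8 dB

Γ = (408 − 75)/(408 + 75) = 0.689
|Γ|² = 0.475, so P_del/P_inc = 1 − |Γ|² = 0.525
ML = −10·log₁₀(1 − |Γ|²)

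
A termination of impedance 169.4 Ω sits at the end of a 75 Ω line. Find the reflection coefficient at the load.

Γ = (Z_L − Z_0)/(Z_L + Z_0) = (169.4 − 75)/(169.4 + 75) = 94.4/244.4

Γ = 0.386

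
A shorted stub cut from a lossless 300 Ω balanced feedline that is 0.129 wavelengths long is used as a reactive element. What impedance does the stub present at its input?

Z_in ≈ +j315 Ω

βl = 2π × 0.129 = 46.4°
tan(βl) = 1.05
For a shorted stub, Z_in = jZ_0·tan(βl)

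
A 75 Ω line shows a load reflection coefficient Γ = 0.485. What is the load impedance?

Z_L = Z_0·(1 + Γ)/(1 − Γ) = 75·(1.48)/(0.515)

Z_L ≈ 216 Ω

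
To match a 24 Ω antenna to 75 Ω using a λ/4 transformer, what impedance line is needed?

Z_qwt ≈ 42.4 Ω

Z_qwt = √(Z_0·R_L) = √(75 × 24) = √1800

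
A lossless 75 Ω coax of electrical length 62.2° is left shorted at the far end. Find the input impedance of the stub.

tan(βl) = 1.9
For a shorted stub, Z_in = jZ_0·tan(βl)

Z_in ≈ +j142 Ω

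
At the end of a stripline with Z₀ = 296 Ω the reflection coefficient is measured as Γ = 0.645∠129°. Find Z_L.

Z_L ≈ 77.6 + j133 Ω

Z_L = Z_0·(1 + Γ)/(1 − Γ) = 296·(0.594 + j0.501)/(1.41 − j0.501)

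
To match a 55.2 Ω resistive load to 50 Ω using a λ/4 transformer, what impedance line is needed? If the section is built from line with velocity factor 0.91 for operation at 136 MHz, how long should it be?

Z_qwt = √(Z_0·R_L) = √(50 × 55.2) = √2760
λ = 0.91·c/f = 2.01 m, so l = λ/4 = 0.502 m

Z_qwt ≈ 52.5 Ω; length ≈ 50.2 cm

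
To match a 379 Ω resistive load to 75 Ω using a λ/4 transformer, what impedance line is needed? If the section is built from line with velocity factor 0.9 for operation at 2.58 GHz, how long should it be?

Z_qwt = √(Z_0·R_L) = √(75 × 379) = √28420
λ = 0.9·c/f = 0.105 m, so l = λ/4 = 0.0262 m

Z_qwt ≈ 169 Ω; length ≈ 2.62 cm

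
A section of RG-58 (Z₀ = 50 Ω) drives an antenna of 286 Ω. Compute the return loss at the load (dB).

RL ≈ 3.07 dB

Γ = (286 − 50)/(286 + 50) = 0.702
RL = −20·log₁₀|Γ| = −20·log₁₀(0.702)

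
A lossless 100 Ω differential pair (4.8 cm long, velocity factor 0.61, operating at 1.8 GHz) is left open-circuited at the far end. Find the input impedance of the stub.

Z_in ≈ +j565 Ω

λ = v/f = 0.61·c / 1.8 GHz = 0.102 m
βl = 2π·l/λ = 2π × 0.472 = 170°
tan(βl) = -0.177
For an open-circuited stub, Z_in = −jZ_0·cot(βl) = −jZ_0/tan(βl)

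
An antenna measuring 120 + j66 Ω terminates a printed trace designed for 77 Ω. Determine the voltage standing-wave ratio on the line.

Γ = (Z_L − Z_0)/(Z_L + Z_0) = (43 + j66)/(197 + j66)
|Γ| = 78.8/208 = 0.379
VSWR = (1 + |Γ|)/(1 − |Γ|) = 1.38/0.621

VSWR ≈ 2.22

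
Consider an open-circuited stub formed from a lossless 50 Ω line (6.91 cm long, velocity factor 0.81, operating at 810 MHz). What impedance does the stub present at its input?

λ = v/f = 0.81·c / 810 MHz = 0.3 m
βl = 2π·l/λ = 2π × 0.23 = 82.9°
tan(βl) = 8.05
For an open-circuited stub, Z_in = −jZ_0·cot(βl) = −jZ_0/tan(βl)

Z_in ≈ −j6.21 Ω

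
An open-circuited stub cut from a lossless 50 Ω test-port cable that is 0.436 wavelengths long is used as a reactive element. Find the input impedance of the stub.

βl = 2π × 0.436 = 157°
tan(βl) = -0.425
For an open-circuited stub, Z_in = −jZ_0·cot(βl) = −jZ_0/tan(βl)

Z_in ≈ +j118 Ω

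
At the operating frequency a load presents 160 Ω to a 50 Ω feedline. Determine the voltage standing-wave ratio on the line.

VSWR ≈ 3.2

For a purely resistive load, VSWR = R_L/Z_0 or Z_0/R_L (whichever > 1) = 160/50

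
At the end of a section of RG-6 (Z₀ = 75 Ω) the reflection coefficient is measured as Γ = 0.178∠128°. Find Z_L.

Z_L ≈ 58.1 + j16.8 Ω

Z_L = Z_0·(1 + Γ)/(1 − Γ) = 75·(0.89 + j0.14)/(1.11 − j0.14)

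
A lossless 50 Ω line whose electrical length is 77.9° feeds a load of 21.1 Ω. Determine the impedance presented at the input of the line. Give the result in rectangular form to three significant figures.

Z_in ≈ 98.5 + j39.3 Ω

tan(βl) = tan(77.9°) = 4.66
Z_in = Z_0·(Z_L + jZ_0·tanβl)/(Z_0 + jZ_L·tanβl)
     = 50·(21.1 + j233)/(50 + j98.4)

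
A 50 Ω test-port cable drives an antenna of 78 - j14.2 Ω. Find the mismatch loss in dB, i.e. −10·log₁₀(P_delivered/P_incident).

mismatch loss ≈ 0.266 dB

Γ = (28 − j14.2)/(128 − j14.2), |Γ| = 0.244
|Γ|² = 0.0594, so P_del/P_inc = 1 − |Γ|² = 0.941
ML = −10·log₁₀(1 − |Γ|²)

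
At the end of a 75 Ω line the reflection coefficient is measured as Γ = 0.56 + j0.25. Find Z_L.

Z_L ≈ 183 + j146 Ω

Z_L = Z_0·(1 + Γ)/(1 − Γ) = 75·(1.56 + j0.25)/(0.44 − j0.25)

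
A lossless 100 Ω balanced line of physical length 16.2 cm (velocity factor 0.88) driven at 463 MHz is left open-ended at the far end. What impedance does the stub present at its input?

λ = v/f = 0.88·c / 463 MHz = 0.57 m
βl = 2π·l/λ = 2π × 0.284 = 102°
tan(βl) = -4.59
For an open-ended stub, Z_in = −jZ_0·cot(βl) = −jZ_0/tan(βl)

Z_in ≈ +j21.8 Ω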